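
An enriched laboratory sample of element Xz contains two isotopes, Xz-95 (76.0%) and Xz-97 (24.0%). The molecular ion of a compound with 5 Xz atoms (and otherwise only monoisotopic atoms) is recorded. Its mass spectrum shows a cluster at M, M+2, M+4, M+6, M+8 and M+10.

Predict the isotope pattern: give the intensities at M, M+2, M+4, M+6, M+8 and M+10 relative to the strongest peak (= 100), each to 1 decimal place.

63.3 : 100.0 : 63.2 : 19.9 : 3.1 : 0.2

The 5 Xz atoms are independent, so intensities follow the terms of (0.760 + 0.240)^5.
P(M) = 0.760^5 = 0.253553
P(M+2) = 5 × 0.760^4 × 0.240^1 = 0.400346
P(M+4) = 10 × 0.760^3 × 0.240^2 = 0.252850
P(M+6) = 10 × 0.760^2 × 0.240^3 = 0.079847
P(M+8) = 5 × 0.760^1 × 0.240^4 = 0.012607
P(M+10) = 0.240^5 = 0.000796
The M+2 peak is largest (0.400346); scaling to 100 gives 63.3 : 100.0 : 63.2 : 19.9 : 3.1 : 0.2.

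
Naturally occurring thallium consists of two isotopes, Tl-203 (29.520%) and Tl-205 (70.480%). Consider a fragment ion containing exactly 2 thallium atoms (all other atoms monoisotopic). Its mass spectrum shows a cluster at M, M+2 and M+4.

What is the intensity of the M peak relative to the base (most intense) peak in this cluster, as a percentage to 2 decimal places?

17.54%

(0.29520 + 0.70480)^2 gives M 0.0871, M+2 0.4161, M+4 0.4967; the largest is M+4.
P(M+4) = C(2,2) × 0.29520^0 × 0.70480^2 = 1 × 1.0000 × 0.49674304 = 0.496743 (base)
P(M) = C(2,0) × 0.29520^2 × 0.70480^0 = 1 × 0.08714304 × 1.0000 = 0.087143
Relative intensity = 0.087143 / 0.496743 × 100 = 17.54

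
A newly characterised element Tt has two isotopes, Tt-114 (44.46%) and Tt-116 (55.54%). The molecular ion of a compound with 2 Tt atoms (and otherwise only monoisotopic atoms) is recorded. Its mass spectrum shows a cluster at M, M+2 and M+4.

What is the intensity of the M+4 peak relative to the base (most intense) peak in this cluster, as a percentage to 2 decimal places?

Term probabilities: M 0.1977, M+2 0.4939, M+4 0.3085. Base peak = M+2.
P(M+2) = C(2,1) × 0.4446^1 × 0.5554^1 = 2 × 0.4446 × 0.5554 = 0.493862 (base)
P(M+4) = C(2,2) × 0.4446^0 × 0.5554^2 = 1 × 1.0000 × 0.30846916 = 0.308469
Relative intensity = 0.308469 / 0.493862 × 100 = 62.46

62.46%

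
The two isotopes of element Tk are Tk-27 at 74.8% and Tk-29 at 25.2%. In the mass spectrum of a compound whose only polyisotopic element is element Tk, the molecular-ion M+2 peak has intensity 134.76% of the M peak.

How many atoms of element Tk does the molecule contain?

For n independent Tk atoms, I(M+2)/I(M) = n · (abundance Tk-29) / (abundance Tk-27) = n · 0.252/0.748.
n = 1.3476 × 0.748/0.252 = 4.00 ≈ 4

4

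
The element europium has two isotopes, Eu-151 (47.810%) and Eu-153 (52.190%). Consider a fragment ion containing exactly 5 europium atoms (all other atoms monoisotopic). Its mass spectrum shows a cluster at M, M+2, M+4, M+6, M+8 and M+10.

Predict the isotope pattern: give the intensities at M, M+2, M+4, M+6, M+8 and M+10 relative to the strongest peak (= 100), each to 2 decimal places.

Each Eu atom is independently Eu-151 (p = 0.47810) or Eu-153 (q = 0.52190); the cluster is the binomial expansion (p + q)^5.
P(M) = 0.47810^5 = 0.024980
P(M+2) = 5 × 0.47810^4 × 0.52190^1 = 0.136343
P(M+4) = 10 × 0.47810^3 × 0.52190^2 = 0.297667
P(M+6) = 10 × 0.47810^2 × 0.52190^3 = 0.324937
P(M+8) = 5 × 0.47810^1 × 0.52190^4 = 0.177353
P(M+10) = 0.52190^5 = 0.038720
The M+6 peak is largest (0.324937); scaling to 100 gives 7.69 : 41.96 : 91.61 : 100.00 : 54.58 : 11.92.

7.69 : 41.96 : 91.61 : 100.00 : 54.58 : 11.92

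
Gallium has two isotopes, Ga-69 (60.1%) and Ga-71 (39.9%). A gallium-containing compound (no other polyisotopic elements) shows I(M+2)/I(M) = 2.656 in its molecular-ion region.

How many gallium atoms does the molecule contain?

For n independent Ga atoms, I(M+2)/I(M) = n · (abundance Ga-71) / (abundance Ga-69) = n · 0.399/0.601.
n = 2.656 × 0.601/0.399 = 4.00 ≈ 4

4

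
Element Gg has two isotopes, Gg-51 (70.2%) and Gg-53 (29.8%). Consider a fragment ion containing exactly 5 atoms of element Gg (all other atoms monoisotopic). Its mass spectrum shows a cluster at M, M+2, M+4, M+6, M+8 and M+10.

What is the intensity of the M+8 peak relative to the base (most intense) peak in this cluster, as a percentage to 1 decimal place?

7.6%

Term probabilities: M 0.1705, M+2 0.3619, M+4 0.3072, M+6 0.1304, M+8 0.0277, M+10 0.0024. Base peak = M+2.
P(M+2) = C(5,1) × 0.702^4 × 0.298^1 = 5 × 0.24285578 × 0.2980 = 0.361855 (base)
P(M+8) = C(5,4) × 0.702^1 × 0.298^4 = 5 × 0.7020 × 0.00788615 = 0.027680
Relative intensity = 0.027680 / 0.361855 × 100 = 7.6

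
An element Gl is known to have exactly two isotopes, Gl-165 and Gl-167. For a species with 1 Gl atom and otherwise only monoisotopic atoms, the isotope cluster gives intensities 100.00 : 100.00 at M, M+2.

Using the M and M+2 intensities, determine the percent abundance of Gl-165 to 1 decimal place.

Write p for the Gl-165 fraction. I(M+2)/I(M) = [C(1,1)·p^0·(1−p)] / p^1 = 1·(1−p)/p = 100.00/100.00 = 1.0000
(1−p)/p = 1.0000/1 = 1.0000  ⇒  p = 1/(1 + 1.0000) = 0.5000
Gl-165: 50.0%, Gl-167: 50.0%.

50.0%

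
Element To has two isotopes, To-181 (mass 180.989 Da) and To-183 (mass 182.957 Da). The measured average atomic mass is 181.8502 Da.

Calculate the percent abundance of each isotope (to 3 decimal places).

Writing the weighted mean with unknown fraction x of To-181:
180.989·x + 182.957·(1 − x) = 181.8502
(180.989 − 182.957)·x = 181.8502 − 182.957
x = -1.1068 / -1.968 = 0.56240 → 56.240% To-181, 43.760% To-183.

To-181: 56.240%, To-183: 43.760%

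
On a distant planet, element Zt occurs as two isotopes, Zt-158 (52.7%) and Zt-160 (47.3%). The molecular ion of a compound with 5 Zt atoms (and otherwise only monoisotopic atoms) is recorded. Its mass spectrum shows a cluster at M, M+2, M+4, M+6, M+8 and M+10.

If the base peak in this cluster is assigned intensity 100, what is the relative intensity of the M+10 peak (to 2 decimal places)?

7.23

Term probabilities: M 0.0406, M+2 0.1824, M+4 0.3275, M+6 0.2939, M+8 0.1319, M+10 0.0237. Base peak = M+4.
P(M+4) = C(5,2) × 0.527^3 × 0.473^2 = 10 × 0.14636318 × 0.223729 = 0.327457 (base)
P(M+10) = C(5,5) × 0.527^0 × 0.473^5 = 1 × 1.0000 × 0.02367586 = 0.023676
Relative intensity = 0.023676 / 0.327457 × 100 = 7.23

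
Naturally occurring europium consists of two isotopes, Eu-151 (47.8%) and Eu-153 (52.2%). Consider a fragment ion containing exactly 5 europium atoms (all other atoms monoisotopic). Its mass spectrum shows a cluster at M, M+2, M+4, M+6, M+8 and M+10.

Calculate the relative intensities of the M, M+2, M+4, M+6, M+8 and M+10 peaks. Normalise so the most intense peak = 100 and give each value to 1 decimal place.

7.7 : 41.9 : 91.6 : 100.0 : 54.6 : 11.9

Expanding (0.478 + 0.522)^5:
P(M) = 0.478^5 = 0.024954
P(M+2) = 5 × 0.478^4 × 0.522^1 = 0.136255
P(M+4) = 10 × 0.478^3 × 0.522^2 = 0.297594
P(M+6) = 10 × 0.478^2 × 0.522^3 = 0.324988
P(M+8) = 5 × 0.478^1 × 0.522^4 = 0.177452
P(M+10) = 0.522^5 = 0.038757
The M+6 peak is largest (0.324988); scaling to 100 gives 7.7 : 41.9 : 91.6 : 100.0 : 54.6 : 11.9.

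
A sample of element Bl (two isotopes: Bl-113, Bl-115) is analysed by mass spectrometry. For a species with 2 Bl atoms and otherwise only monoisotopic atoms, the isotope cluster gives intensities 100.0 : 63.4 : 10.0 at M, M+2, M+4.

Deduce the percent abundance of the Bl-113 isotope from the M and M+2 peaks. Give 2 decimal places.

Let p = fractional abundance of Bl-113. I(M+2)/I(M) = [C(2,1)·p^1·(1−p)] / p^2 = 2·(1−p)/p = 63.4/100.0 = 0.6340
(1−p)/p = 0.6340/2 = 0.3170  ⇒  p = 1/(1 + 0.3170) = 0.7593
Bl-113: 75.93%, Bl-115: 24.07%.

75.93%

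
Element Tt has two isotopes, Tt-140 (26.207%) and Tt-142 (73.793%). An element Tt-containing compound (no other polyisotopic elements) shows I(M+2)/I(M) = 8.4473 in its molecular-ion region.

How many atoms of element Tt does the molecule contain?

3

The M+2/M ratio from n Tt atoms is n · q/p = n · 0.73793/0.26207.
n = 8.4473 × 0.26207/0.73793 = 3.00 ≈ 3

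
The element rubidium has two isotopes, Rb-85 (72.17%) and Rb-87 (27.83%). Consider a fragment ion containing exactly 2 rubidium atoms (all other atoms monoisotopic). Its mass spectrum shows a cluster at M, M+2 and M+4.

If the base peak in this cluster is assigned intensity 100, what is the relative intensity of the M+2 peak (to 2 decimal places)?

77.12

Binomial terms of (0.7217 + 0.2783)^2: M 0.5209, M+2 0.4017, M+4 0.0775 → M is the base peak.
P(M) = C(2,0) × 0.7217^2 × 0.2783^0 = 1 × 0.52085089 × 1.0000 = 0.520851 (base)
P(M+2) = C(2,1) × 0.7217^1 × 0.2783^1 = 2 × 0.7217 × 0.2783 = 0.401698
Relative intensity = 0.401698 / 0.520851 × 100 = 77.12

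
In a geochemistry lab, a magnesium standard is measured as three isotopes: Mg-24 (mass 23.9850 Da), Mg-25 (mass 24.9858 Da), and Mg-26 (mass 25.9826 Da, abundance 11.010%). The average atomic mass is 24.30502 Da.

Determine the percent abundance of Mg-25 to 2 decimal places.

10.00%

Let x and y be the fractions of Mg-24 and Mg-25. Then x + y = 1 − 0.11010 = 0.88990 and 23.9850x + 24.9858y = 24.30502 − 0.11010×25.9826 = 21.44433574.
Substituting: 23.9850x + 24.9858(0.88990 − x) = 21.44433574
(23.9850 − 24.9858)x = -0.79052768  ⇒  x = 0.78990, y = 0.10000
Mg-24: 78.99%, Mg-25: 10.00%.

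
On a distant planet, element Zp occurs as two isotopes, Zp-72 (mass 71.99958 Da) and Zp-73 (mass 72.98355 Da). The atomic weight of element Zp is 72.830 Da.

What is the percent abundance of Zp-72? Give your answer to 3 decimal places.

15.605%

With x = fraction of Zp-72 (so Zp-73 is 1 − x):
71.99958·x + 72.98355·(1 − x) = 72.830
(71.99958 − 72.98355)·x = 72.830 − 72.98355
x = -0.15355 / -0.98397 = 0.15605 → 15.605% Zp-72, 84.395% Zp-73.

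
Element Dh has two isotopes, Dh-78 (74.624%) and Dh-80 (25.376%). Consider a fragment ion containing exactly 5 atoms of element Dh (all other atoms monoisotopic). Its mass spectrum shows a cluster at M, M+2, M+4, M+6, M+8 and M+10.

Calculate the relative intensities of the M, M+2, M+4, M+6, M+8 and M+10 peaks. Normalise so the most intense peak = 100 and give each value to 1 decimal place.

58.8 : 100.0 : 68.0 : 23.1 : 3.9 : 0.3

The 5 Dh atoms are independent, so intensities follow the terms of (0.74624 + 0.25376)^5.
P(M) = 0.74624^5 = 0.231416
P(M+2) = 5 × 0.74624^4 × 0.25376^1 = 0.393466
P(M+4) = 10 × 0.74624^3 × 0.25376^2 = 0.267597
P(M+6) = 10 × 0.74624^2 × 0.25376^3 = 0.090997
P(M+8) = 5 × 0.74624^1 × 0.25376^4 = 0.015472
P(M+10) = 0.25376^5 = 0.001052
The M+2 peak is largest (0.393466); scaling to 100 gives 58.8 : 100.0 : 68.0 : 23.1 : 3.9 : 0.3.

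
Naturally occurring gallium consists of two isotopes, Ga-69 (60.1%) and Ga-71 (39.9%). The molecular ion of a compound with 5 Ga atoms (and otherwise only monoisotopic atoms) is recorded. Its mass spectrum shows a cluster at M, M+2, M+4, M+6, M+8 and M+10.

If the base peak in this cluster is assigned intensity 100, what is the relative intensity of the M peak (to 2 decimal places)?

Binomial terms of (0.601 + 0.399)^5: M 0.0784, M+2 0.2603, M+4 0.3456, M+6 0.2294, M+8 0.0762, M+10 0.0101 → M+4 is the base peak.
P(M+4) = C(5,2) × 0.601^3 × 0.399^2 = 10 × 0.2170818 × 0.159201 = 0.345596 (base)
P(M) = C(5,0) × 0.601^5 × 0.399^0 = 1 × 0.07841016 × 1.0000 = 0.078410
Relative intensity = 0.078410 / 0.345596 × 100 = 22.69

22.69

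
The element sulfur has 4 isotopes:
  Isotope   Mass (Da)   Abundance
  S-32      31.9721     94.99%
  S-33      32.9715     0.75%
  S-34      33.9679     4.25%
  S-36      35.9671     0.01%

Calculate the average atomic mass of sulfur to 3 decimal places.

32.065 Da

Ar = Σ fᵢ·mᵢ = 0.9499 × 31.9721 + 0.0075 × 32.9715 + 0.0425 × 33.9679 + 0.0001 × 35.9671
= 30.37030 + 0.24729 + 1.44364 + 0.00360 = 32.06483 Da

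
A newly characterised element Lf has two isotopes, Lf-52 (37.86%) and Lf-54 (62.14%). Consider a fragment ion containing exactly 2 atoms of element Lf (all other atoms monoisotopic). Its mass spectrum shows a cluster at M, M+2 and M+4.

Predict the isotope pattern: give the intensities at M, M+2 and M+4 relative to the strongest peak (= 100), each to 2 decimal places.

30.46 : 100.00 : 82.07

The 2 Lf atoms are independent, so intensities follow the terms of (0.3786 + 0.6214)^2.
P(M) = 0.3786^2 = 0.143338
P(M+2) = 2 × 0.3786^1 × 0.6214^1 = 0.470524
P(M+4) = 0.6214^2 = 0.386138
The M+2 peak is largest (0.470524); scaling to 100 gives 30.46 : 100.00 : 82.07.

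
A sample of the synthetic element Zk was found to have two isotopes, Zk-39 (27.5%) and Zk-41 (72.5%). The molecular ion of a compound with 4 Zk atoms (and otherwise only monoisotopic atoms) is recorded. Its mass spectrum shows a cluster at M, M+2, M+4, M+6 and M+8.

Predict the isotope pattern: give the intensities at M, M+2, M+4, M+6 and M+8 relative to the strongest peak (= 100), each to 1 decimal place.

The 4 Zk atoms are independent, so intensities follow the terms of (0.275 + 0.725)^4.
P(M) = 0.275^4 = 0.005719
P(M+2) = 4 × 0.275^3 × 0.725^1 = 0.060311
P(M+4) = 6 × 0.275^2 × 0.725^2 = 0.238502
P(M+6) = 4 × 0.275^1 × 0.725^3 = 0.419186
P(M+8) = 0.725^4 = 0.276282
The M+6 peak is largest (0.419186); scaling to 100 gives 1.4 : 14.4 : 56.9 : 100.0 : 65.9.

1.4 : 14.4 : 56.9 : 100.0 : 65.9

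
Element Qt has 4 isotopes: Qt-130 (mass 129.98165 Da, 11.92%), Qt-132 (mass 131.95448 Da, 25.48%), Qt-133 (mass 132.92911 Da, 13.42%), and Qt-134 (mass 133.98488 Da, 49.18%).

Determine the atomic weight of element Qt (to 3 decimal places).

Weight each isotope mass by its fractional abundance: 0.1192 × 129.98165 + 0.2548 × 131.95448 + 0.1342 × 132.92911 + 0.4918 × 133.98488
= 15.493813 + 33.622002 + 17.839087 + 65.893764 = 132.848666 Da

132.849 Da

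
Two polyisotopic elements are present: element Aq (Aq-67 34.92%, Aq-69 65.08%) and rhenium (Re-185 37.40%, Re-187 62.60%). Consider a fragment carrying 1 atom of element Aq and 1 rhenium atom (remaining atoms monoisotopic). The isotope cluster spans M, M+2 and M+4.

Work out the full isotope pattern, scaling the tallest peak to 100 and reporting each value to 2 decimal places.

Element Aq pattern (n=1): 0.3492 : 0.6508
Rhenium pattern (n=1): 0.3740 : 0.6260
Convolve the two distributions (both contribute in 2-u steps):
  M: 0.3492×0.3740 = 0.130601
  M+2: 0.3492×0.6260 + 0.6508×0.3740 = 0.461998
  M+4: 0.6508×0.6260 = 0.407401
Scale to base peak (0.461998) = 100: 28.27 : 100.00 : 88.18

28.27 : 100.00 : 88.18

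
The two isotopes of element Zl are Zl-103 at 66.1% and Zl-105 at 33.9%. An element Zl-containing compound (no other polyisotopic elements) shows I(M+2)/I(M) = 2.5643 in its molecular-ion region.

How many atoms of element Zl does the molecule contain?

5

For n independent Zl atoms, I(M+2)/I(M) = n · (abundance Zl-105) / (abundance Zl-103) = n · 0.339/0.661.
n = 2.5643 × 0.661/0.339 = 5.00 ≈ 5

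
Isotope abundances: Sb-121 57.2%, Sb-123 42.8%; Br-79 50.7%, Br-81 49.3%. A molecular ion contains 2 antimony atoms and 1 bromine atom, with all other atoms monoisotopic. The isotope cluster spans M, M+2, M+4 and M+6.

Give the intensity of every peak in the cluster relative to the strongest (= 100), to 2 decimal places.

40.50 : 100.00 : 81.62 : 22.05

Antimony pattern (n=2): 0.327184 : 0.489632 : 0.183184
Bromine pattern (n=1): 0.5070 : 0.4930
Convolve the two distributions (both contribute in 2-u steps):
  M: 0.327184×0.5070 = 0.165882
  M+2: 0.327184×0.4930 + 0.489632×0.5070 = 0.409545
  M+4: 0.489632×0.4930 + 0.183184×0.5070 = 0.334263
  M+6: 0.183184×0.4930 = 0.090310
Scale to base peak (0.409545) = 100: 40.50 : 100.00 : 81.62 : 22.05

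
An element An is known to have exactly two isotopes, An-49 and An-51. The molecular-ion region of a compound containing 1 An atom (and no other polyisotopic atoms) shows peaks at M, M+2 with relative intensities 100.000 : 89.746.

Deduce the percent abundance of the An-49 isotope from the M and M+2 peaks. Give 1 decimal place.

If p is the fraction of An that is An-49, then I(M+2)/I(M) = [C(1,1)·p^0·(1−p)] / p^1 = 1·(1−p)/p = 89.746/100.000 = 0.8975
(1−p)/p = 0.8975/1 = 0.8975  ⇒  p = 1/(1 + 0.8975) = 0.5270
An-49: 52.7%, An-51: 47.3%.

52.7%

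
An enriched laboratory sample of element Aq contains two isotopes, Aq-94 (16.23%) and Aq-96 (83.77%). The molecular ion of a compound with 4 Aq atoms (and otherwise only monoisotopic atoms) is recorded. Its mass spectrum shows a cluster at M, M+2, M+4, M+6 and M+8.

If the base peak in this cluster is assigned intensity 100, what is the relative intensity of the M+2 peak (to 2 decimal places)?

Binomial terms of (0.1623 + 0.8377)^4: M 0.0007, M+2 0.0143, M+4 0.1109, M+6 0.3816, M+8 0.4924 → M+8 is the base peak.
P(M+8) = C(4,4) × 0.1623^0 × 0.8377^4 = 1 × 1.0000 × 0.49244084 = 0.492441 (base)
P(M+2) = C(4,1) × 0.1623^3 × 0.8377^1 = 4 × 0.00427519 × 0.8377 = 0.014325
Relative intensity = 0.014325 / 0.492441 × 100 = 2.91

2.91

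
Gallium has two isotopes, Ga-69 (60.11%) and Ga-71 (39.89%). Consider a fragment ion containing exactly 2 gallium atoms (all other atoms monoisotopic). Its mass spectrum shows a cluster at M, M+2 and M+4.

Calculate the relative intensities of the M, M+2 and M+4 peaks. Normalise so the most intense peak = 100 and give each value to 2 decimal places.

75.34 : 100.00 : 33.18

The 2 Ga atoms are independent, so intensities follow the terms of (0.6011 + 0.3989)^2.
P(M) = 0.6011^2 = 0.361321
P(M+2) = 2 × 0.6011^1 × 0.3989^1 = 0.479558
P(M+4) = 0.3989^2 = 0.159121
The M+2 peak is largest (0.479558); scaling to 100 gives 75.34 : 100.00 : 33.18.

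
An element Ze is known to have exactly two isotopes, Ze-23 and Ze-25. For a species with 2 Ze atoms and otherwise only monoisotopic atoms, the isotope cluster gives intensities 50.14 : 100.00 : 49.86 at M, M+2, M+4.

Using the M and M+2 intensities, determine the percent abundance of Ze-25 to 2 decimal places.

49.93%

If p is the fraction of Ze that is Ze-23, then I(M+2)/I(M) = [C(2,1)·p^1·(1−p)] / p^2 = 2·(1−p)/p = 100.00/50.14 = 1.9944
(1−p)/p = 1.9944/2 = 0.9972  ⇒  p = 1/(1 + 0.9972) = 0.5007
Ze-23: 50.07%, Ze-25: 49.93%.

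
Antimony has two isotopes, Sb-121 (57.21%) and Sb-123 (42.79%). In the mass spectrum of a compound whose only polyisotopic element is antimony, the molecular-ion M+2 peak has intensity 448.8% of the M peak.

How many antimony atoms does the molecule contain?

6

The M+2/M ratio from n Sb atoms is n · q/p = n · 0.4279/0.5721.
n = 4.488 × 0.5721/0.4279 = 6.00 ≈ 6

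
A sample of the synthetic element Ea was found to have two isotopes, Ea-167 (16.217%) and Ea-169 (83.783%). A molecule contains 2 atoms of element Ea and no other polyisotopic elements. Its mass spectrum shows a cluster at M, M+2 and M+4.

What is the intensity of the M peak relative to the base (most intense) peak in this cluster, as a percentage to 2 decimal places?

(0.16217 + 0.83783)^2 gives M 0.0263, M+2 0.2717, M+4 0.7020; the largest is M+4.
P(M+4) = C(2,2) × 0.16217^0 × 0.83783^2 = 1 × 1.0000 × 0.70195911 = 0.701959 (base)
P(M) = C(2,0) × 0.16217^2 × 0.83783^0 = 1 × 0.02629911 × 1.0000 = 0.026299
Relative intensity = 0.026299 / 0.701959 × 100 = 3.75

3.75%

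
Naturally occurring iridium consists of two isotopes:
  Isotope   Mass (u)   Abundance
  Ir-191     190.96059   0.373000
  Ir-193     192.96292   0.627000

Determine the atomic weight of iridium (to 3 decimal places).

Weight each isotope mass by its fractional abundance: 0.373000 × 190.96059 + 0.627000 × 192.96292
= 71.228300 + 120.987751 = 192.216051 u

192.216 u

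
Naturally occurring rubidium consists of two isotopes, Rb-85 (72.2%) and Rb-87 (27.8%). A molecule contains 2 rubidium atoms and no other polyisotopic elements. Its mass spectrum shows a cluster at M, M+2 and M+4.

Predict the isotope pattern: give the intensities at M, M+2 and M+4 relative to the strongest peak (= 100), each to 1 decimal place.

Expanding (0.722 + 0.278)^2:
P(M) = 0.722^2 = 0.521284
P(M+2) = 2 × 0.722^1 × 0.278^1 = 0.401432
P(M+4) = 0.278^2 = 0.077284
The M peak is largest (0.521284); scaling to 100 gives 100.0 : 77.0 : 14.8.

100.0 : 77.0 : 14.8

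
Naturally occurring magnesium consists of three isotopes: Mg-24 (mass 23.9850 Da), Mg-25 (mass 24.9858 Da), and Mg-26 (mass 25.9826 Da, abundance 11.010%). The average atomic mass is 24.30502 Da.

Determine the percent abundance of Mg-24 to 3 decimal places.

78.990%

The remaining 88.990% is split between Mg-24 (fraction x) and Mg-25 (fraction 0.88990 − x).
Substituting: 23.9850x + 24.9858(0.88990 − x) = 21.44433574
(23.9850 − 24.9858)x = -0.79052768  ⇒  x = 0.78990, y = 0.10000
Mg-24: 78.990%, Mg-25: 10.000%.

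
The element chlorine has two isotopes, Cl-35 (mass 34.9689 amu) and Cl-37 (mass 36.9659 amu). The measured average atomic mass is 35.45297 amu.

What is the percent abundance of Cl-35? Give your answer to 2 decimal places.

75.76%

Let x be the fractional abundance of Cl-35; then Cl-37 has abundance 1 − x.
34.9689·x + 36.9659·(1 − x) = 35.45297
(34.9689 − 36.9659)·x = 35.45297 − 36.9659
x = -1.51293 / -1.9970 = 0.75760 → 75.76% Cl-35, 24.24% Cl-37.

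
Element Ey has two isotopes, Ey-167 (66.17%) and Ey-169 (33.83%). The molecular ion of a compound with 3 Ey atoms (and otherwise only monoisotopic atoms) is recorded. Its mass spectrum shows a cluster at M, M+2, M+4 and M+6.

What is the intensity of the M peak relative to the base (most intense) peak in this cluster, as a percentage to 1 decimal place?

65.2%

Binomial terms of (0.6617 + 0.3383)^3: M 0.2897, M+2 0.4444, M+4 0.2272, M+6 0.0387 → M+2 is the base peak.
P(M+2) = C(3,1) × 0.6617^2 × 0.3383^1 = 3 × 0.43784689 × 0.3383 = 0.444371 (base)
P(M) = C(3,0) × 0.6617^3 × 0.3383^0 = 1 × 0.28972329 × 1.0000 = 0.289723
Relative intensity = 0.289723 / 0.444371 × 100 = 65.2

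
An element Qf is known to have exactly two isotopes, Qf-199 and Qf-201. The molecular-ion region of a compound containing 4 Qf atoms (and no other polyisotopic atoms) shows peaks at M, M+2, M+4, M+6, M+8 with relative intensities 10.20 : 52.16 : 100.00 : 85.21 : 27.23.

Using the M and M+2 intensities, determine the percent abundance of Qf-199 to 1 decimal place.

43.9%

Let p = fractional abundance of Qf-199. I(M+2)/I(M) = [C(4,1)·p^3·(1−p)] / p^4 = 4·(1−p)/p = 52.16/10.20 = 5.1137
(1−p)/p = 5.1137/4 = 1.2784  ⇒  p = 1/(1 + 1.2784) = 0.4389
Qf-199: 43.9%, Qf-201: 56.1%.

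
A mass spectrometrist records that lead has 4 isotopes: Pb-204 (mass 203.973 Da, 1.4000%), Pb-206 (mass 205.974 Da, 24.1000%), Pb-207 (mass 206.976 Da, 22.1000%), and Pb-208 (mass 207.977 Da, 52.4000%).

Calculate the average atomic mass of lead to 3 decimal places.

The abundance-weighted mean is 0.014000 × 203.973 + 0.241000 × 205.974 + 0.221000 × 206.976 + 0.524000 × 207.977
= 2.8556 + 49.6397 + 45.7417 + 108.9799 = 207.2169 Da

207.217 Da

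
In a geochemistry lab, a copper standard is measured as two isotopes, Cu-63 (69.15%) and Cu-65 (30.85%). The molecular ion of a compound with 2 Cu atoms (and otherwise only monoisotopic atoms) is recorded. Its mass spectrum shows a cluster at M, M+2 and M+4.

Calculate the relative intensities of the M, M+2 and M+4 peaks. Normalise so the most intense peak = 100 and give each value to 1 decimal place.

100.0 : 89.2 : 19.9

Each Cu atom is independently Cu-63 (p = 0.6915) or Cu-65 (q = 0.3085); the cluster is the binomial expansion (p + q)^2.
P(M) = 0.6915^2 = 0.478172
P(M+2) = 2 × 0.6915^1 × 0.3085^1 = 0.426656
P(M+4) = 0.3085^2 = 0.095172
The M peak is largest (0.478172); scaling to 100 gives 100.0 : 89.2 : 19.9.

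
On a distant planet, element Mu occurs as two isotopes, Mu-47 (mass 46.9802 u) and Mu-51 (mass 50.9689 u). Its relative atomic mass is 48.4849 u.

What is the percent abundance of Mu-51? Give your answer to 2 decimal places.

37.72%

With x = fraction of Mu-47 (so Mu-51 is 1 − x):
46.9802·x + 50.9689·(1 − x) = 48.4849
(46.9802 − 50.9689)·x = 48.4849 − 50.9689
x = -2.4840 / -3.9887 = 0.62276 → 62.28% Mu-47, 37.72% Mu-51.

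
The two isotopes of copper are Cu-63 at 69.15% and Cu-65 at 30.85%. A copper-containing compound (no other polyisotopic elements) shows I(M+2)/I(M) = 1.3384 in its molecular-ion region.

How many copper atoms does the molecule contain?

The M+2/M ratio from n Cu atoms is n · q/p = n · 0.3085/0.6915.
n = 1.3384 × 0.6915/0.3085 = 3.00 ≈ 3

3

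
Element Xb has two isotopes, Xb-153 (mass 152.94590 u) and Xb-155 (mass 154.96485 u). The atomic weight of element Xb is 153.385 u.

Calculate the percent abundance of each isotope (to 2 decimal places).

Xb-153: 78.25%, Xb-155: 21.75%

Let x be the fractional abundance of Xb-153; then Xb-155 has abundance 1 − x.
152.94590·x + 154.96485·(1 − x) = 153.385
(152.94590 − 154.96485)·x = 153.385 − 154.96485
x = -1.57985 / -2.01895 = 0.78251 → 78.25% Xb-153, 21.75% Xb-155.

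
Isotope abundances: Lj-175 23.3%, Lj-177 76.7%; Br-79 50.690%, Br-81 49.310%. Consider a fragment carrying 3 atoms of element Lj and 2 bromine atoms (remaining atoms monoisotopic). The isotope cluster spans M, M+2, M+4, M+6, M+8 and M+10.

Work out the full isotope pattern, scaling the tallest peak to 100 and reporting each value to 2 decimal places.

Element Lj pattern (n=3): 0.01264934 : 0.12491899 : 0.41121401 : 0.45121766
Bromine pattern (n=2): 0.25694761 : 0.49990478 : 0.24314761
Convolve the two distributions (both contribute in 2-u steps):
  M: 0.01264934×0.25694761 = 0.003250
  M+2: 0.01264934×0.49990478 + 0.12491899×0.25694761 = 0.038421
  M+4: 0.01264934×0.24314761 + 0.12491899×0.49990478 + 0.41121401×0.25694761 = 0.171184
  M+6: 0.12491899×0.24314761 + 0.41121401×0.49990478 + 0.45121766×0.25694761 = 0.351881
  M+8: 0.41121401×0.24314761 + 0.45121766×0.49990478 = 0.325552
  M+10: 0.45121766×0.24314761 = 0.109712
Scale to base peak (0.351881) = 100: 0.92 : 10.92 : 48.65 : 100.00 : 92.52 : 31.18

0.92 : 10.92 : 48.65 : 100.00 : 92.52 : 31.18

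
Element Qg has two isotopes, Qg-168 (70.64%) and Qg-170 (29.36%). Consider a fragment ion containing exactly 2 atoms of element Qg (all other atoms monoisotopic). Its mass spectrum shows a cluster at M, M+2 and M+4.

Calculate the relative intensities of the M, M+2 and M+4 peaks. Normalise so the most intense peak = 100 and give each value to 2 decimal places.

100.00 : 83.13 : 17.27

The 2 Qg atoms are independent, so intensities follow the terms of (0.7064 + 0.2936)^2.
P(M) = 0.7064^2 = 0.499001
P(M+2) = 2 × 0.7064^1 × 0.2936^1 = 0.414798
P(M+4) = 0.2936^2 = 0.086201
The M peak is largest (0.499001); scaling to 100 gives 100.00 : 83.13 : 17.27.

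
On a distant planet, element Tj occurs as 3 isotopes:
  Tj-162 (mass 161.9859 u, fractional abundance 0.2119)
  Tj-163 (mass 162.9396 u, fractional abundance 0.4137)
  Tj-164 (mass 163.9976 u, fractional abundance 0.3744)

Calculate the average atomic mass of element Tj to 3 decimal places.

163.134 u

Average mass = Σ (abundance × isotope mass) = 0.2119 × 161.9859 + 0.4137 × 162.9396 + 0.3744 × 163.9976
= 34.32481 + 67.40811 + 61.40070 = 163.13362 u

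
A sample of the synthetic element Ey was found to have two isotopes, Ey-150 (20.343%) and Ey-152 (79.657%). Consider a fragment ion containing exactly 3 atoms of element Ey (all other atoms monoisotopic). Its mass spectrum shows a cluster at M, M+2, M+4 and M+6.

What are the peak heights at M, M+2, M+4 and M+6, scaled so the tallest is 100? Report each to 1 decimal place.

1.7 : 19.6 : 76.6 : 100.0

The 3 Ey atoms are independent, so intensities follow the terms of (0.20343 + 0.79657)^3.
P(M) = 0.20343^3 = 0.008419
P(M+2) = 3 × 0.20343^2 × 0.79657^1 = 0.098895
P(M+4) = 3 × 0.20343^1 × 0.79657^2 = 0.387244
P(M+6) = 0.79657^3 = 0.505443
The M+6 peak is largest (0.505443); scaling to 100 gives 1.7 : 19.6 : 76.6 : 100.0.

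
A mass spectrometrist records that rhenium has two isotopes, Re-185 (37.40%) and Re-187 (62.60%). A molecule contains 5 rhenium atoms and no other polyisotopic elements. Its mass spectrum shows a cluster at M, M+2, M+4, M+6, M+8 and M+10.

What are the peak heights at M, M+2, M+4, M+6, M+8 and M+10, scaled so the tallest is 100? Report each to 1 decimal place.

The 5 Re atoms are independent, so intensities follow the terms of (0.3740 + 0.6260)^5.
P(M) = 0.3740^5 = 0.007317
P(M+2) = 5 × 0.3740^4 × 0.6260^1 = 0.061239
P(M+4) = 10 × 0.3740^3 × 0.6260^2 = 0.205005
P(M+6) = 10 × 0.3740^2 × 0.6260^3 = 0.343136
P(M+8) = 5 × 0.3740^1 × 0.6260^4 = 0.287170
P(M+10) = 0.6260^5 = 0.096133
The M+6 peak is largest (0.343136); scaling to 100 gives 2.1 : 17.8 : 59.7 : 100.0 : 83.7 : 28.0.

2.1 : 17.8 : 59.7 : 100.0 : 83.7 : 28.0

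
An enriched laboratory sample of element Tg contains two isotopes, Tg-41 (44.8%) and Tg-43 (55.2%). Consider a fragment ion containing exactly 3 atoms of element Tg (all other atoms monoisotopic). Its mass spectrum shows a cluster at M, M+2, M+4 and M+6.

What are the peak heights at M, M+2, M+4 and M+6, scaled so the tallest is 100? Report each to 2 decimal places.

The 3 Tg atoms are independent, so intensities follow the terms of (0.448 + 0.552)^3.
P(M) = 0.448^3 = 0.089915
P(M+2) = 3 × 0.448^2 × 0.552^1 = 0.332366
P(M+4) = 3 × 0.448^1 × 0.552^2 = 0.409522
P(M+6) = 0.552^3 = 0.168197
The M+4 peak is largest (0.409522); scaling to 100 gives 21.96 : 81.16 : 100.00 : 41.07.

21.96 : 81.16 : 100.00 : 41.07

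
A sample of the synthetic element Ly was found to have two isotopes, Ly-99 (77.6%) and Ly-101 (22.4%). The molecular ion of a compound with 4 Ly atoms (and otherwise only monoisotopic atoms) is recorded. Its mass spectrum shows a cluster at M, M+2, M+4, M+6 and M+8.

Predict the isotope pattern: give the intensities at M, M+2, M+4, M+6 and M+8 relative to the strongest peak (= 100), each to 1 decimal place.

86.6 : 100.0 : 43.3 : 8.3 : 0.6

Each Ly atom is independently Ly-99 (p = 0.776) or Ly-101 (q = 0.224); the cluster is the binomial expansion (p + q)^4.
P(M) = 0.776^4 = 0.362616
P(M+2) = 4 × 0.776^3 × 0.224^1 = 0.418691
P(M+4) = 6 × 0.776^2 × 0.224^2 = 0.181289
P(M+6) = 4 × 0.776^1 × 0.224^3 = 0.034887
P(M+8) = 0.224^4 = 0.002518
The M+2 peak is largest (0.418691); scaling to 100 gives 86.6 : 100.0 : 43.3 : 8.3 : 0.6.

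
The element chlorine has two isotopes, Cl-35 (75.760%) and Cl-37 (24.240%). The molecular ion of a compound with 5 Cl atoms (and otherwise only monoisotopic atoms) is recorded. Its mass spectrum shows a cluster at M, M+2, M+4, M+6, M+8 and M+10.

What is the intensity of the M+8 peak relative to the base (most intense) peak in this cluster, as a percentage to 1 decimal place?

(0.75760 + 0.24240)^5 gives M 0.2496, M+2 0.3993, M+4 0.2555, M+6 0.0817, M+8 0.0131, M+10 0.0008; the largest is M+2.
P(M+2) = C(5,1) × 0.75760^4 × 0.24240^1 = 5 × 0.32942751 × 0.2424 = 0.399266 (base)
P(M+8) = C(5,4) × 0.75760^1 × 0.24240^4 = 5 × 0.7576 × 0.00345247 = 0.013078
Relative intensity = 0.013078 / 0.399266 × 100 = 3.3

3.3%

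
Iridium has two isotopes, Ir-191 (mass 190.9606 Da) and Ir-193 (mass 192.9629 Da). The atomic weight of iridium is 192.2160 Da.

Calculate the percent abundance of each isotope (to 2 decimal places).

Ir-191: 37.30%, Ir-193: 62.70%

Writing the weighted mean with unknown fraction x of Ir-191:
190.9606·x + 192.9629·(1 − x) = 192.2160
(190.9606 − 192.9629)·x = 192.2160 − 192.9629
x = -0.7469 / -2.0023 = 0.37302 → 37.30% Ir-191, 62.70% Ir-193.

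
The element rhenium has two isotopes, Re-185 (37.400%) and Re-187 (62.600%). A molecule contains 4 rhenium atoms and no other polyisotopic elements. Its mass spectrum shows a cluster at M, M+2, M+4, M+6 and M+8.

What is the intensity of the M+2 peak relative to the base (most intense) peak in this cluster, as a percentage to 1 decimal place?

35.7%

(0.37400 + 0.62600)^4 gives M 0.0196, M+2 0.1310, M+4 0.3289, M+6 0.3670, M+8 0.1536; the largest is M+6.
P(M+6) = C(4,3) × 0.37400^1 × 0.62600^3 = 4 × 0.3740 × 0.24531438 = 0.366990 (base)
P(M+2) = C(4,1) × 0.37400^3 × 0.62600^1 = 4 × 0.05231362 × 0.6260 = 0.130993
Relative intensity = 0.130993 / 0.366990 × 100 = 35.7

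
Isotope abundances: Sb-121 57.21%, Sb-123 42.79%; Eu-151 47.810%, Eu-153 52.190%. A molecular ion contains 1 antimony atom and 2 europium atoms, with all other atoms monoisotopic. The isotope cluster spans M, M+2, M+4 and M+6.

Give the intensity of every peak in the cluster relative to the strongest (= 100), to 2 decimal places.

34.12 : 100.00 : 96.36 : 30.41

Antimony pattern (n=1): 0.5721 : 0.4279
Europium pattern (n=2): 0.22857961 : 0.49904078 : 0.27237961
Convolve the two distributions (both contribute in 2-u steps):
  M: 0.5721×0.22857961 = 0.130770
  M+2: 0.5721×0.49904078 + 0.4279×0.22857961 = 0.383310
  M+4: 0.5721×0.27237961 + 0.4279×0.49904078 = 0.369368
  M+6: 0.4279×0.27237961 = 0.116551
Scale to base peak (0.383310) = 100: 34.12 : 100.00 : 96.36 : 30.41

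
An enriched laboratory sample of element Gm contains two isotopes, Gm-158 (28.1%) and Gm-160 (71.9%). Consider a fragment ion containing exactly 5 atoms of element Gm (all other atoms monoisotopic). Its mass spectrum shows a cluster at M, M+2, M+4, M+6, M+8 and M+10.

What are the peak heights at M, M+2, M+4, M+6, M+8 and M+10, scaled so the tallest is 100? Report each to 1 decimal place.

The 5 Gm atoms are independent, so intensities follow the terms of (0.281 + 0.719)^5.
P(M) = 0.281^5 = 0.001752
P(M+2) = 5 × 0.281^4 × 0.719^1 = 0.022414
P(M+4) = 10 × 0.281^3 × 0.719^2 = 0.114704
P(M+6) = 10 × 0.281^2 × 0.719^3 = 0.293494
P(M+8) = 5 × 0.281^1 × 0.719^4 = 0.375484
P(M+10) = 0.719^5 = 0.192152
The M+8 peak is largest (0.375484); scaling to 100 gives 0.5 : 6.0 : 30.5 : 78.2 : 100.0 : 51.2.

0.5 : 6.0 : 30.5 : 78.2 : 100.0 : 51.2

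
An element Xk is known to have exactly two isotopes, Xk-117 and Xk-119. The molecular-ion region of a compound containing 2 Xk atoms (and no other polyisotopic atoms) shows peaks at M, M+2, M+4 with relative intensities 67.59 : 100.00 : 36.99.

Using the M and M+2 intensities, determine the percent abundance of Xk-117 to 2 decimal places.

57.48%

If p is the fraction of Xk that is Xk-117, then I(M+2)/I(M) = [C(2,1)·p^1·(1−p)] / p^2 = 2·(1−p)/p = 100.00/67.59 = 1.4795
(1−p)/p = 1.4795/2 = 0.7398  ⇒  p = 1/(1 + 0.7398) = 0.5748
Xk-117: 57.48%, Xk-119: 42.52%.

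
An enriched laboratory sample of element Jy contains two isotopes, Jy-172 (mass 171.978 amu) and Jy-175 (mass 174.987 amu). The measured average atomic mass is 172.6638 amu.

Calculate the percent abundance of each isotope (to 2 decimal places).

Writing the weighted mean with unknown fraction x of Jy-172:
171.978·x + 174.987·(1 − x) = 172.6638
(171.978 − 174.987)·x = 172.6638 − 174.987
x = -2.3232 / -3.009 = 0.77208 → 77.21% Jy-172, 22.79% Jy-175.

Jy-172: 77.21%, Jy-175: 22.79%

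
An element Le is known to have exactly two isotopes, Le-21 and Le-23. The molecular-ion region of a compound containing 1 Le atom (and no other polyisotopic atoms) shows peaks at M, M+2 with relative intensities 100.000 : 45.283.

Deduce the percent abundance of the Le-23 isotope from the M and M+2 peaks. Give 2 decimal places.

Let p = fractional abundance of Le-21. I(M+2)/I(M) = [C(1,1)·p^0·(1−p)] / p^1 = 1·(1−p)/p = 45.283/100.000 = 0.4528
(1−p)/p = 0.4528/1 = 0.4528  ⇒  p = 1/(1 + 0.4528) = 0.6883
Le-21: 68.83%, Le-23: 31.17%.

31.17%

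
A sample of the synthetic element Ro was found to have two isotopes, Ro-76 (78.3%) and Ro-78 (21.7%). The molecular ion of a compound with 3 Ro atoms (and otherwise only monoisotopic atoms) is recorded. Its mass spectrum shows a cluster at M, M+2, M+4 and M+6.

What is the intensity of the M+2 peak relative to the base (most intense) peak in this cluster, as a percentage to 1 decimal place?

83.1%

Term probabilities: M 0.4800, M+2 0.3991, M+4 0.1106, M+6 0.0102. Base peak = M.
P(M) = C(3,0) × 0.783^3 × 0.217^0 = 1 × 0.48004869 × 1.0000 = 0.480049 (base)
P(M+2) = C(3,1) × 0.783^2 × 0.217^1 = 3 × 0.613089 × 0.2170 = 0.399121
Relative intensity = 0.399121 / 0.480049 × 100 = 83.1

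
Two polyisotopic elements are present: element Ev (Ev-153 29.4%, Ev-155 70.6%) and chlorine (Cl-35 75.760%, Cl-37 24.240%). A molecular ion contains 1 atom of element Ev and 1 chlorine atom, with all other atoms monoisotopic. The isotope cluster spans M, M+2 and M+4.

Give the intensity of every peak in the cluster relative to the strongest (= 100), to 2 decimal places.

36.75 : 100.00 : 28.23

Element Ev pattern (n=1): 0.2940 : 0.7060
Chlorine pattern (n=1): 0.7576 : 0.2424
Convolve the two distributions (both contribute in 2-u steps):
  M: 0.2940×0.7576 = 0.222734
  M+2: 0.2940×0.2424 + 0.7060×0.7576 = 0.606131
  M+4: 0.7060×0.2424 = 0.171134
Scale to base peak (0.606131) = 100: 36.75 : 100.00 : 28.23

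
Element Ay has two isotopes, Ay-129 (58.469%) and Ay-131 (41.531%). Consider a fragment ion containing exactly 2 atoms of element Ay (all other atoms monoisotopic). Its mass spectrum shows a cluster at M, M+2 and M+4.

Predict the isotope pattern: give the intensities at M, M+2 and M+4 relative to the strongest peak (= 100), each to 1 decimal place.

70.4 : 100.0 : 35.5

Each Ay atom is independently Ay-129 (p = 0.58469) or Ay-131 (q = 0.41531); the cluster is the binomial expansion (p + q)^2.
P(M) = 0.58469^2 = 0.341862
P(M+2) = 2 × 0.58469^1 × 0.41531^1 = 0.485655
P(M+4) = 0.41531^2 = 0.172482
The M+2 peak is largest (0.485655); scaling to 100 gives 70.4 : 100.0 : 35.5.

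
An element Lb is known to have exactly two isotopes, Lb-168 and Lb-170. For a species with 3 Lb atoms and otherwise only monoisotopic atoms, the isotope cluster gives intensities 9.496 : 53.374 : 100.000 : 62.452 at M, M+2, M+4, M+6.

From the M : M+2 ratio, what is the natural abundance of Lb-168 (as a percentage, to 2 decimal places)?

34.80%

Write p for the Lb-168 fraction. I(M+2)/I(M) = [C(3,1)·p^2·(1−p)] / p^3 = 3·(1−p)/p = 53.374/9.496 = 5.6207
(1−p)/p = 5.6207/3 = 1.8736  ⇒  p = 1/(1 + 1.8736) = 0.3480
Lb-168: 34.80%, Lb-170: 65.20%.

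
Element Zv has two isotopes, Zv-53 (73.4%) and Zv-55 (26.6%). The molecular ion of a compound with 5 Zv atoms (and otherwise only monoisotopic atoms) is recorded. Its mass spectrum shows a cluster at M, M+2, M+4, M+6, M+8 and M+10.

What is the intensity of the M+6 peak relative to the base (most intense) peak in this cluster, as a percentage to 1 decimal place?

Term probabilities: M 0.2130, M+2 0.3860, M+4 0.2798, M+6 0.1014, M+8 0.0184, M+10 0.0013. Base peak = M+2.
P(M+2) = C(5,1) × 0.734^4 × 0.266^1 = 5 × 0.29025803 × 0.2660 = 0.386043 (base)
P(M+6) = C(5,3) × 0.734^2 × 0.266^3 = 10 × 0.538756 × 0.0188211 = 0.101400
Relative intensity = 0.101400 / 0.386043 × 100 = 26.3

26.3%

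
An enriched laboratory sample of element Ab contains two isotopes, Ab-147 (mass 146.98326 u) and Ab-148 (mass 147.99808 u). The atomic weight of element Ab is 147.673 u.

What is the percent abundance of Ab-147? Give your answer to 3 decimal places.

Let x be the fractional abundance of Ab-147; then Ab-148 has abundance 1 − x.
146.98326·x + 147.99808·(1 − x) = 147.673
(146.98326 − 147.99808)·x = 147.673 − 147.99808
x = -0.32508 / -1.01482 = 0.32033 → 32.033% Ab-147, 67.967% Ab-148.

32.033%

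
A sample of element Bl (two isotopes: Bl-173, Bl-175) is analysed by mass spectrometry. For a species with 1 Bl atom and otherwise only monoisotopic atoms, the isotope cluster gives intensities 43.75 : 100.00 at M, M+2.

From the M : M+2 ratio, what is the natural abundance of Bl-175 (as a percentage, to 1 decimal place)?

69.6%

If p is the fraction of Bl that is Bl-173, then I(M+2)/I(M) = [C(1,1)·p^0·(1−p)] / p^1 = 1·(1−p)/p = 100.00/43.75 = 2.2857
(1−p)/p = 2.2857/1 = 2.2857  ⇒  p = 1/(1 + 2.2857) = 0.3043
Bl-173: 30.4%, Bl-175: 69.6%.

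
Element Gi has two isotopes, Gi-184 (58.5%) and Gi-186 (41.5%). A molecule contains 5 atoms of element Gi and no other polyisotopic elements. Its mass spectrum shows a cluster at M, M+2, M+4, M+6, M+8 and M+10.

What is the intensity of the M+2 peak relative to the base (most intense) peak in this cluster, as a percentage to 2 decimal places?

Term probabilities: M 0.0685, M+2 0.2430, M+4 0.3448, M+6 0.2446, M+8 0.0868, M+10 0.0123. Base peak = M+4.
P(M+4) = C(5,2) × 0.585^3 × 0.415^2 = 10 × 0.20020162 × 0.172225 = 0.344797 (base)
P(M+2) = C(5,1) × 0.585^4 × 0.415^1 = 5 × 0.11711795 × 0.4150 = 0.243020
Relative intensity = 0.243020 / 0.344797 × 100 = 70.48

70.48%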